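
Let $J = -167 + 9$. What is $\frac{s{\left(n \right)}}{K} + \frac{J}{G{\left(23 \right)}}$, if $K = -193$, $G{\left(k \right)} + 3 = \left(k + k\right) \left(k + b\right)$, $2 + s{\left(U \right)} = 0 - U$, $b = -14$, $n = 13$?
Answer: $- \frac{24329}{79323} \approx -0.30671$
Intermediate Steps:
$s{\left(U \right)} = -2 - U$ ($s{\left(U \right)} = -2 + \left(0 - U\right) = -2 - U$)
$G{\left(k \right)} = -3 + 2 k \left(-14 + k\right)$ ($G{\left(k \right)} = -3 + \left(k + k\right) \left(k - 14\right) = -3 + 2 k \left(-14 + k\right)$)
$J = -158$
$\frac{s{\left(n \right)}}{K} + \frac{J}{G{\left(23 \right)}} = \frac{-2 - 13}{-193} - \frac{158}{-3 - 644 + 2 \cdot 23^{2}} = \left(-2 - 13\right) \left(- \frac{1}{193}\right) - \frac{158}{-3 - 644 + 2 \cdot 529} = \left(-15\right) \left(- \frac{1}{193}\right) - \frac{158}{-3 - 644 + 1058} = \frac{15}{193} - \frac{158}{411} = - \frac{24329}{79323}$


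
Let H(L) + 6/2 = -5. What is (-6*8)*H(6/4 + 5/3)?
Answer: 384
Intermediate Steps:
H(L) = -8 (H(L) = -3 - 5 = -8)
(-6*8)*H(6/4 + 5/3) = -6*8*(-8) = -48*(-8) = 384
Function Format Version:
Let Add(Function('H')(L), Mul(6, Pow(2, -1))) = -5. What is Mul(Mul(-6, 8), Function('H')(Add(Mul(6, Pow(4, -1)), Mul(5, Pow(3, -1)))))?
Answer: 384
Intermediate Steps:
Function('H')(L) = -8 (Function('H')(L) = Add(-3, -5) = -8)
Mul(Mul(-6, 8), Function('H')(Add(Mul(6, Pow(4, -1)), Mul(5, Pow(3, -1))))) = Mul(Mul(-6, 8), -8) = Mul(-48, -8) = 384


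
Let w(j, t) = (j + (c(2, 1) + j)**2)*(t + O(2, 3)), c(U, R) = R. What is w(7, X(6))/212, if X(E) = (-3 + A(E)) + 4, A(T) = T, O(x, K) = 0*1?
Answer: 497/212 ≈ 2.3443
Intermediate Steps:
O(x, K) = 0
X(E) = 1 + E (X(E) = (-3 + E) + 4 = 1 + E)
w(j, t) = t*(j + (1 + j)**2) (w(j, t) = (j + (1 + j)**2)*(t + 0) = (j + (1 + j)**2)*t = t*(j + (1 + j)**2))
w(7, X(6))/212 = ((1 + 6)*(7 + (1 + 7)**2))/212 = (7*(7 + 8**2))*(1/212) = (7*(7 + 64))*(1/212) = (7*71)*(1/212) = 497*(1/212) = 497/212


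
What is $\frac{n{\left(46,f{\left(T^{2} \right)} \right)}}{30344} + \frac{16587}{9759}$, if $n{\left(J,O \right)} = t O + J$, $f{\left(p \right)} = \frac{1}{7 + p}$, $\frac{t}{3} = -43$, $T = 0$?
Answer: $\frac{1175031661}{690963224} \approx 1.7006$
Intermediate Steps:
$t = -129$ ($t = 3 \left(-43\right) = -129$)
$n{\left(J,O \right)} = J - 129 O$ ($n{\left(J,O \right)} = - 129 O + J = J - 129 O$)
$\frac{n{\left(46,f{\left(T^{2} \right)} \right)}}{30344} + \frac{16587}{9759} = \frac{46 - \frac{129}{7 + 0^{2}}}{30344} + \frac{16587}{9759} = \left(46 - \frac{129}{7 + 0}\right) \frac{1}{30344} + 16587 \cdot \frac{1}{9759} = \left(46 - \frac{129}{7}\right) \frac{1}{30344} + \frac{5529}{3253} = \frac{193}{7} \cdot \frac{1}{30344} + \frac{5529}{3253} = \frac{193}{212408} + \frac{5529}{3253} = \frac{1175031661}{690963224}$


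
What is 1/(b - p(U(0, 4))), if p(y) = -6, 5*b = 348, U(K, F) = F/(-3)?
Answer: 5/378 ≈ 0.013228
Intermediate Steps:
U(K, F) = -F/3 (U(K, F) = F*(-⅓) = -F/3)
b = 348/5 (b = (⅕)*348 = 348/5 ≈ 69.600)
1/(b - p(U(0, 4))) = 1/(348/5 - 1*(-6)) = 1/(348/5 + 6) = 1/(378/5) = 5/378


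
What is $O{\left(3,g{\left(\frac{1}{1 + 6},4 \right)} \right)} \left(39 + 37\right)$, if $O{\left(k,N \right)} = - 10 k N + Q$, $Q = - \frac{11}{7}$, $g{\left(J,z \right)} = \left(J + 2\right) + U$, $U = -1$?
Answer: $- \frac{19076}{7} \approx -2725.1$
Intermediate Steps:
$g{\left(J,z \right)} = 1 + J$ ($g{\left(J,z \right)} = \left(J + 2\right) - 1 = \left(2 + J\right) - 1 = 1 + J$)
$Q = - \frac{11}{7}$ ($Q = \left(-11\right) \frac{1}{7} = - \frac{11}{7} \approx -1.5714$)
$O{\left(k,N \right)} = - \frac{11}{7} - 10 N k$ ($O{\left(k,N \right)} = - 10 k N - \frac{11}{7} = - 10 N k - \frac{11}{7} = - \frac{11}{7} - 10 N k$)
$O{\left(3,g{\left(\frac{1}{1 + 6},4 \right)} \right)} \left(39 + 37\right) = \left(- \frac{11}{7} - 10 \left(1 + \frac{1}{1 + 6}\right) 3\right) \left(39 + 37\right) = \left(- \frac{11}{7} - 10 \left(1 + \frac{1}{7}\right) 3\right) 76 = \left(- \frac{11}{7} - \frac{80}{7} \cdot 3\right) 76 = \left(- \frac{11}{7} - \frac{240}{7}\right) 76 = \left(- \frac{251}{7}\right) 76 = - \frac{19076}{7}$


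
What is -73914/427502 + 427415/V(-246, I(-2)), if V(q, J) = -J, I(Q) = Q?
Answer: 91360309751/427502 ≈ 2.1371e+5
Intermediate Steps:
-73914/427502 + 427415/V(-246, I(-2)) = -73914/427502 + 427415/((-1*(-2))) = -73914*1/427502 + 427415/2 = -36957/213751 + 427415*(½) = -36957/213751 + 427415/2 = 91360309751/427502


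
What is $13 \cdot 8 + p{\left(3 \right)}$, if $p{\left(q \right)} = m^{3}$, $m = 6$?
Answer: $320$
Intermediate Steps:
$p{\left(q \right)} = 216$ ($p{\left(q \right)} = 6^{3} = 216$)
$13 \cdot 8 + p{\left(3 \right)} = 13 \cdot 8 + 216 = 104 + 216 = 320$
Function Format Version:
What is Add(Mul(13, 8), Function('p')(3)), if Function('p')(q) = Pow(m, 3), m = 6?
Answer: 320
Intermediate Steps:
Function('p')(q) = 216 (Function('p')(q) = Pow(6, 3) = 216)
Add(Mul(13, 8), Function('p')(3)) = Add(Mul(13, 8), 216) = Add(104, 216) = 320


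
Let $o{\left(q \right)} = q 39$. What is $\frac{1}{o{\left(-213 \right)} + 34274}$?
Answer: $\frac{1}{25967} \approx 3.851 \cdot 10^{-5}$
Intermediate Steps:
$o{\left(q \right)} = 39 q$
$\frac{1}{o{\left(-213 \right)} + 34274} = \frac{1}{39 \left(-213\right) + 34274} = \frac{1}{-8307 + 34274} = \frac{1}{25967}$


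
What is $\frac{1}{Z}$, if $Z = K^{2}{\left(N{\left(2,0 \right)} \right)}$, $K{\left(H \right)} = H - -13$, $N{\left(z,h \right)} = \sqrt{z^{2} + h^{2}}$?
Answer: $\frac{1}{225} \approx 0.0044444$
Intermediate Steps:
$N{\left(z,h \right)} = \sqrt{h^{2} + z^{2}}$
$K{\left(H \right)} = 13 + H$ ($K{\left(H \right)} = H + 13 = 13 + H$)
$Z = 225$ ($Z = \left(13 + \sqrt{0^{2} + 2^{2}}\right)^{2} = \left(13 + \sqrt{0 + 4}\right)^{2} = \left(13 + \sqrt{4}\right)^{2} = \left(13 + 2\right)^{2} = 15^{2} = 225$)
$\frac{1}{Z} = \frac{1}{225}$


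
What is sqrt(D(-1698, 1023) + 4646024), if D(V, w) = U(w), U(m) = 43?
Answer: sqrt(4646067) ≈ 2155.5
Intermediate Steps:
D(V, w) = 43
sqrt(D(-1698, 1023) + 4646024) = sqrt(43 + 4646024) = sqrt(4646067)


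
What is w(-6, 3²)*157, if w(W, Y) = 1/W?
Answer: -157/6 ≈ -26.167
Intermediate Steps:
w(-6, 3²)*157 = 157/(-6) = -⅙*157 = -157/6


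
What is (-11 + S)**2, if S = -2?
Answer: 169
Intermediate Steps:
(-11 + S)**2 = (-11 - 2)**2 = (-13)**2 = 169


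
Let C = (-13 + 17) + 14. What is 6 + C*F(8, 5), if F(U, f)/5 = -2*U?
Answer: -1434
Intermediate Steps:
F(U, f) = -10*U (F(U, f) = 5*(-2*U) = -10*U)
C = 18 (C = 4 + 14 = 18)
6 + C*F(8, 5) = 6 + 18*(-10*8) = 6 + 18*(-80) = 6 - 1440 = -1434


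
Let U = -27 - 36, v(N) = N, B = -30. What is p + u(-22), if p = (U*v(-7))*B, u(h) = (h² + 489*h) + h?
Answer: -23526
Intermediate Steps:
u(h) = h² + 490*h
U = -63
p = -13230 (p = -63*(-7)*(-30) = 441*(-30) = -13230)
p + u(-22) = -13230 - 22*(490 - 22) = -13230 - 22*468 = -13230 - 10296 = -23526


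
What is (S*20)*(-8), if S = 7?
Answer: -1120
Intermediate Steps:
(S*20)*(-8) = (7*20)*(-8) = 140*(-8) = -1120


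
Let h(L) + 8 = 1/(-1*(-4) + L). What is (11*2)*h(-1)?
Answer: -506/3 ≈ -168.67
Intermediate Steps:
h(L) = -8 + 1/(4 + L) (h(L) = -8 + 1/(-1*(-4) + L) = -8 + 1/(4 + L))
(11*2)*h(-1) = (11*2)*((-31 - 8*(-1))/(4 - 1)) = 22*((-31 + 8)/3) = 22*((⅓)*(-23)) = 22*(-23/3) = -506/3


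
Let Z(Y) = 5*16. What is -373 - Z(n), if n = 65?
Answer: -453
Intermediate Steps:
Z(Y) = 80
-373 - Z(n) = -373 - 1*80 = -373 - 80 = -453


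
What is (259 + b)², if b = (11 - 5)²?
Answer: 87025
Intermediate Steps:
b = 36 (b = 6² = 36)
(259 + b)² = (259 + 36)² = 295² = 87025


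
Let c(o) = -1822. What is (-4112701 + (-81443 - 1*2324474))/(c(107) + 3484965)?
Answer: -6518618/3483143 ≈ -1.8715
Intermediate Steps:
(-4112701 + (-81443 - 1*2324474))/(c(107) + 3484965) = (-4112701 + (-81443 - 1*2324474))/(-1822 + 3484965) = (-4112701 + (-81443 - 2324474))/3483143 = (-4112701 - 2405917)*(1/3483143) = -6518618*1/3483143 = -6518618/3483143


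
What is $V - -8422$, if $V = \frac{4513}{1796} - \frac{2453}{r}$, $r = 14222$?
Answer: $\frac{107590249381}{12771356} \approx 8424.3$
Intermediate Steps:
$V = \frac{29889149}{12771356}$ ($V = \frac{4513}{1796} - \frac{2453}{14222} = \frac{29889149}{12771356} \approx 2.3403$)
$V - -8422 = \frac{29889149}{12771356} - -8422 = \frac{29889149}{12771356} + \left(-2765 + 11187\right) = \frac{29889149}{12771356} + 8422 = \frac{107590249381}{12771356}$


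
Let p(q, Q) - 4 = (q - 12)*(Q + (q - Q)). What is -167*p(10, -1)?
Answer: 2672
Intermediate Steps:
p(q, Q) = 4 + q*(-12 + q) (p(q, Q) = 4 + (q - 12)*(Q + (q - Q)) = 4 + (-12 + q)*q = 4 + q*(-12 + q))
-167*p(10, -1) = -167*(4 + 10² - 12*10) = -167*(4 + 100 - 120) = -167*(-16) = 2672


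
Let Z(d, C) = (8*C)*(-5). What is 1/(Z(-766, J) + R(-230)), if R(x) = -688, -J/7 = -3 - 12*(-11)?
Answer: 1/35432 ≈ 2.8223e-5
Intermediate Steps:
J = -903 (J = -7*(-3 - 12*(-11)) = -7*(-3 + 132) = -7*129 = -903)
Z(d, C) = -40*C
1/(Z(-766, J) + R(-230)) = 1/(-40*(-903) - 688) = 1/(36120 - 688) = 1/35432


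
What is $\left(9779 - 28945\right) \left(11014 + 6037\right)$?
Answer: $-326799466$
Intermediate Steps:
$\left(9779 - 28945\right) \left(11014 + 6037\right) = \left(-19166\right) 17051 = -326799466$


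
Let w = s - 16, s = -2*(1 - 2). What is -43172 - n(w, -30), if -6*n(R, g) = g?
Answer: -43177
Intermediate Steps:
s = 2 (s = -2*(-1) = 2)
w = -14 (w = 2 - 16 = -14)
n(R, g) = -g/6
-43172 - n(w, -30) = -43172 - (-1)*(-30)/6 = -43172 - 1*5 = -43172 - 5 = -43177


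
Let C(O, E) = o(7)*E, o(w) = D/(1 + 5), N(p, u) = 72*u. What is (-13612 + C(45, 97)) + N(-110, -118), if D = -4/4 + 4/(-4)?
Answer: -66421/3 ≈ -22140.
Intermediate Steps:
D = -2 (D = -4*¼ + 4*(-¼) = -1 - 1 = -2)
o(w) = -⅓ (o(w) = -2/(1 + 5) = -2/6 = -2*⅙ = -⅓)
C(O, E) = -E/3
(-13612 + C(45, 97)) + N(-110, -118) = (-13612 - ⅓*97) + 72*(-118) = (-13612 - 97/3) - 8496 = -40933/3 - 8496 = -66421/3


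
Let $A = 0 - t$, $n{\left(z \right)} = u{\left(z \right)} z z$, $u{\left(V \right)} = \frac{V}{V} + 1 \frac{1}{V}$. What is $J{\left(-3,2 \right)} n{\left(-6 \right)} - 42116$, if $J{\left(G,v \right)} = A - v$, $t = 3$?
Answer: $-42266$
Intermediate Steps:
$u{\left(V \right)} = 1 + \frac{1}{V}$
$n{\left(z \right)} = z \left(1 + z\right)$ ($n{\left(z \right)} = \frac{1 + z}{z} z z = \left(1 + z\right) z = z \left(1 + z\right)$)
$A = -3$ ($A = 0 - 3 = -3$)
$J{\left(G,v \right)} = -3 - v$
$J{\left(-3,2 \right)} n{\left(-6 \right)} - 42116 = \left(-3 - 2\right) \left(- 6 \left(1 - 6\right)\right) - 42116 = \left(-3 - 2\right) \left(\left(-6\right) \left(-5\right)\right) - 42116 = \left(-5\right) 30 - 42116 = -150 - 42116 = -42266$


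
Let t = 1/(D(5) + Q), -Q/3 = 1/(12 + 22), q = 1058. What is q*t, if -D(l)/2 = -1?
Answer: 35972/65 ≈ 553.42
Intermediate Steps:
D(l) = 2 (D(l) = -2*(-1) = 2)
Q = -3/34 (Q = -3/(12 + 22) = -3/34 ≈ -0.088235)
t = 34/65 (t = 1/(2 - 3/34) = 1/(65/34) = 34/65 ≈ 0.52308)
q*t = 1058*(34/65) = 35972/65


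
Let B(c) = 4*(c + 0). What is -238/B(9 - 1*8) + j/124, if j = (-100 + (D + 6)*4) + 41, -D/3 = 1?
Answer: -7425/124 ≈ -59.879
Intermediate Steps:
D = -3 (D = -3*1 = -3)
B(c) = 4*c
j = -47 (j = (-100 + (-3 + 6)*4) + 41 = (-100 + 3*4) + 41 = (-100 + 12) + 41 = -88 + 41 = -47)
-238/B(9 - 1*8) + j/124 = -238*1/(4*(9 - 1*8)) - 47/124 = -238*1/(4*(9 - 8)) - 47*1/124 = -238/(4*1) - 47/124 = -238/4 - 47/124 = -238*¼ - 47/124 = -119/2 - 47/124 = -7425/124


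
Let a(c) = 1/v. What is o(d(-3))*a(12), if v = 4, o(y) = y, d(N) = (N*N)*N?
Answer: -27/4 ≈ -6.7500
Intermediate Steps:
d(N) = N³ (d(N) = N²*N = N³)
a(c) = ¼ (a(c) = 1/4 = ¼)
o(d(-3))*a(12) = (-3)³*(¼) = -27*¼ = -27/4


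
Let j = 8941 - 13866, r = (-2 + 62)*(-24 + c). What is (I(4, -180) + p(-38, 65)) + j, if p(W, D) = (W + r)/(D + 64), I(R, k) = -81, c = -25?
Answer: -648752/129 ≈ -5029.1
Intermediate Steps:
r = -2940 (r = (-2 + 62)*(-24 - 25) = 60*(-49) = -2940)
j = -4925
p(W, D) = (-2940 + W)/(64 + D) (p(W, D) = (W - 2940)/(D + 64) = (-2940 + W)/(64 + D))
(I(4, -180) + p(-38, 65)) + j = (-81 + (-2940 - 38)/(64 + 65)) - 4925 = (-81 - 2978/129) - 4925 = -13427/129 - 4925 = -648752/129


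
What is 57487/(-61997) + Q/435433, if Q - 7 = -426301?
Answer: -51460685989/26995539701 ≈ -1.9063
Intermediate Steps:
Q = -426294 (Q = 7 - 426301 = -426294)
57487/(-61997) + Q/435433 = 57487/(-61997) - 426294/435433 = 57487*(-1/61997) - 426294*1/435433 = -57487/61997 - 426294/435433 = -51460685989/26995539701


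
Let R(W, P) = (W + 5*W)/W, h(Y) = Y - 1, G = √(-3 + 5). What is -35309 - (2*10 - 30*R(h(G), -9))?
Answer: -35149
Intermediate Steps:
G = √2 ≈ 1.4142
h(Y) = -1 + Y
R(W, P) = 6 (R(W, P) = (6*W)/W = 6)
-35309 - (2*10 - 30*R(h(G), -9)) = -35309 - (2*10 - 30*6) = -35309 - (20 - 180) = -35309 - 1*(-160) = -35309 + 160 = -35149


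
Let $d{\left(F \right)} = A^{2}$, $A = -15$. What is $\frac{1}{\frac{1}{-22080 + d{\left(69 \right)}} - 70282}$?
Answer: $- \frac{21855}{1536013111} \approx -1.4228 \cdot 10^{-5}$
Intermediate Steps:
$d{\left(F \right)} = 225$ ($d{\left(F \right)} = \left(-15\right)^{2} = 225$)
$\frac{1}{\frac{1}{-22080 + d{\left(69 \right)}} - 70282} = \frac{1}{\frac{1}{-22080 + 225} - 70282} = \frac{1}{\frac{1}{-21855} - 70282} = \frac{1}{- \frac{1}{21855} - 70282} = \frac{1}{- \frac{1536013111}{21855}} = - \frac{21855}{1536013111}$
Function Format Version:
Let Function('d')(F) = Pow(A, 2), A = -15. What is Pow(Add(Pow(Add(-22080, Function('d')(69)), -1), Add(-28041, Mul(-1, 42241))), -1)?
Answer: Rational(-21855, 1536013111) ≈ -1.4228e-5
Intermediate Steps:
Function('d')(F) = 225 (Function('d')(F) = Pow(-15, 2) = 225)
Pow(Add(Pow(Add(-22080, Function('d')(69)), -1), Add(-28041, Mul(-1, 42241))), -1) = Pow(Add(Pow(Add(-22080, 225), -1), Add(-28041, Mul(-1, 42241))), -1) = Pow(Add(Pow(-21855, -1), Add(-28041, -42241)), -1) = Pow(Add(Rational(-1, 21855), -70282), -1) = Pow(Rational(-1536013111, 21855), -1) = Rational(-21855, 1536013111)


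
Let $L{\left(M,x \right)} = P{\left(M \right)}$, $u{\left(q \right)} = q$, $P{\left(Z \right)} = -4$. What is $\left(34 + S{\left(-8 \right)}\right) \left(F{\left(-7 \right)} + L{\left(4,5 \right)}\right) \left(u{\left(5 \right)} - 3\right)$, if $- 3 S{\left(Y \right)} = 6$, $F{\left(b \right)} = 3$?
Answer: $-64$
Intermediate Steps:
$S{\left(Y \right)} = -2$ ($S{\left(Y \right)} = \left(- \frac{1}{3}\right) 6 = -2$)
$L{\left(M,x \right)} = -4$
$\left(34 + S{\left(-8 \right)}\right) \left(F{\left(-7 \right)} + L{\left(4,5 \right)}\right) \left(u{\left(5 \right)} - 3\right) = \left(34 - 2\right) \left(3 - 4\right) \left(5 - 3\right) = 32 \left(\left(-1\right) 2\right) = 32 \left(-2\right) = -64$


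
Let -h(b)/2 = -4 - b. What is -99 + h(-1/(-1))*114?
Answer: 1041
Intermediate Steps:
h(b) = 8 + 2*b (h(b) = -2*(-4 - b) = 8 + 2*b)
-99 + h(-1/(-1))*114 = -99 + (8 + 2*(-1/(-1)))*114 = -99 + (8 + 2*(-1*(-1)))*114 = -99 + (8 + 2*1)*114 = -99 + (8 + 2)*114 = -99 + 10*114 = -99 + 1140 = 1041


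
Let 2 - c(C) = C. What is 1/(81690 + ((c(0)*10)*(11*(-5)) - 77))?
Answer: 1/80513 ≈ 1.2420e-5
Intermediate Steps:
c(C) = 2 - C
1/(81690 + ((c(0)*10)*(11*(-5)) - 77)) = 1/(81690 + (((2 - 1*0)*10)*(11*(-5)) - 77)) = 1/(81690 + (((2 + 0)*10)*(-55) - 77)) = 1/(81690 + ((2*10)*(-55) - 77)) = 1/(81690 + (20*(-55) - 77)) = 1/(81690 + (-1100 - 77)) = 1/(81690 - 1177) = 1/80513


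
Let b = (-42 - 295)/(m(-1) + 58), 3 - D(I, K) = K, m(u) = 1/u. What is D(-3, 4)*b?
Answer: 337/57 ≈ 5.9123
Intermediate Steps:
D(I, K) = 3 - K
b = -337/57 (b = (-42 - 295)/(1/(-1) + 58) = -337/(-1 + 58) = -337/57 ≈ -5.9123)
D(-3, 4)*b = (3 - 1*4)*(-337/57) = (3 - 4)*(-337/57) = -1*(-337/57) = 337/57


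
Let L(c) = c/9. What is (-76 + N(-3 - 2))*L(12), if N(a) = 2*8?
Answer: -80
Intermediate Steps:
L(c) = c/9 (L(c) = c*(1/9) = c/9)
N(a) = 16
(-76 + N(-3 - 2))*L(12) = (-76 + 16)*((1/9)*12) = -60*4/3 = -80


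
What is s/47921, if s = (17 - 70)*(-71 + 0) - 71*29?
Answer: 1704/47921 ≈ 0.035559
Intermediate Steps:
s = 1704 (s = -53*(-71) - 2059 = 3763 - 2059 = 1704)
s/47921 = 1704/47921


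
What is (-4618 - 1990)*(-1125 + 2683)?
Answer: -10295264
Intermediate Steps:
(-4618 - 1990)*(-1125 + 2683) = -6608*1558 = -10295264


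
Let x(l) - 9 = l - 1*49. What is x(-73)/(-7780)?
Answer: 113/7780 ≈ 0.014524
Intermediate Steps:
x(l) = -40 + l (x(l) = 9 + (l - 1*49) = 9 + (l - 49) = 9 + (-49 + l) = -40 + l)
x(-73)/(-7780) = (-40 - 73)/(-7780) = -113*(-1/7780) = 113/7780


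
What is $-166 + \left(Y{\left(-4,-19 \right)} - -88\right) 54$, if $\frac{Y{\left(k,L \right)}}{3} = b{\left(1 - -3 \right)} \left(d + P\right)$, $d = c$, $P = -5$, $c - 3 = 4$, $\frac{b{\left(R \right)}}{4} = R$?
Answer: $9770$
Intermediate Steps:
$b{\left(R \right)} = 4 R$
$c = 7$ ($c = 3 + 4 = 7$)
$d = 7$
$Y{\left(k,L \right)} = 96$ ($Y{\left(k,L \right)} = 3 \cdot 4 \left(1 - -3\right) \left(7 - 5\right) = 3 \cdot 4 \left(1 + 3\right) 2 = 3 \cdot 4 \cdot 4 \cdot 2 = 3 \cdot 16 \cdot 2 = 3 \cdot 32 = 96$)
$-166 + \left(Y{\left(-4,-19 \right)} - -88\right) 54 = -166 + \left(96 - -88\right) 54 = -166 + \left(96 + 88\right) 54 = -166 + 184 \cdot 54 = -166 + 9936 = 9770$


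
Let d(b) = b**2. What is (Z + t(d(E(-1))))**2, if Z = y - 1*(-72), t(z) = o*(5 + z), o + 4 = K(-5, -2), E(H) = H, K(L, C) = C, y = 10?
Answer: 2116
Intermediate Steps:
o = -6 (o = -4 - 2 = -6)
t(z) = -30 - 6*z (t(z) = -6*(5 + z) = -30 - 6*z)
Z = 82 (Z = 10 - 1*(-72) = 10 + 72 = 82)
(Z + t(d(E(-1))))**2 = (82 + (-30 - 6*(-1)**2))**2 = (82 + (-30 - 6*1))**2 = (82 + (-30 - 6))**2 = (82 - 36)**2 = 46**2 = 2116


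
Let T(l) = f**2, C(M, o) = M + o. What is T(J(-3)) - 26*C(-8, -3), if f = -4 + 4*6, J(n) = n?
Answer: 686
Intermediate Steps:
f = 20 (f = -4 + 24 = 20)
T(l) = 400 (T(l) = 20**2 = 400)
T(J(-3)) - 26*C(-8, -3) = 400 - 26*(-8 - 3) = 400 - 26*(-11) = 400 + 286 = 686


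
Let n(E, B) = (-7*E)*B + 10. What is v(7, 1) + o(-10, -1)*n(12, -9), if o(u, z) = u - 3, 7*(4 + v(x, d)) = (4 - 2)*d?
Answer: -69732/7 ≈ -9961.7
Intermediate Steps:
n(E, B) = 10 - 7*B*E (n(E, B) = -7*B*E + 10 = 10 - 7*B*E)
v(x, d) = -4 + 2*d/7 (v(x, d) = -4 + ((4 - 2)*d)/7 = -4 + (2*d)/7 = -4 + 2*d/7)
o(u, z) = -3 + u
v(7, 1) + o(-10, -1)*n(12, -9) = (-4 + (2/7)*1) + (-3 - 10)*(10 - 7*(-9)*12) = (-4 + 2/7) - 13*(10 + 756) = -26/7 - 13*766 = -26/7 - 9958 = -69732/7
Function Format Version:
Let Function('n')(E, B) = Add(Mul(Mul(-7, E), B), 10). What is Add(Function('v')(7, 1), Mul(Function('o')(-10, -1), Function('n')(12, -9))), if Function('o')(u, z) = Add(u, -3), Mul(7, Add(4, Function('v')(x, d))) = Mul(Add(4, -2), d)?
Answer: Rational(-69732, 7) ≈ -9961.7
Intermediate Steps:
Function('n')(E, B) = Add(10, Mul(-7, B, E)) (Function('n')(E, B) = Add(Mul(-7, B, E), 10) = Add(10, Mul(-7, B, E)))
Function('v')(x, d) = Add(-4, Mul(Rational(2, 7), d)) (Function('v')(x, d) = Add(-4, Mul(Rational(1, 7), Mul(Add(4, -2), d))) = Add(-4, Mul(Rational(1, 7), Mul(2, d))) = Add(-4, Mul(Rational(2, 7), d)))
Function('o')(u, z) = Add(-3, u)
Add(Function('v')(7, 1), Mul(Function('o')(-10, -1), Function('n')(12, -9))) = Add(Add(-4, Mul(Rational(2, 7), 1)), Mul(Add(-3, -10), Add(10, Mul(-7, -9, 12)))) = Add(Add(-4, Rational(2, 7)), Mul(-13, Add(10, 756))) = Add(Rational(-26, 7), Mul(-13, 766)) = Add(Rational(-26, 7), -9958) = Rational(-69732, 7)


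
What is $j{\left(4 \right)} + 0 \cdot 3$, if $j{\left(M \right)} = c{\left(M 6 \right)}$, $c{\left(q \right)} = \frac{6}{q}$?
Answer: $\frac{1}{4} \approx 0.25$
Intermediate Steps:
$j{\left(M \right)} = \frac{1}{M}$ ($j{\left(M \right)} = \frac{6}{M 6} = \frac{6}{6 M} = 6 \frac{1}{6 M} = \frac{1}{M}$)
$j{\left(4 \right)} + 0 \cdot 3 = \frac{1}{4} + 0 \cdot 3 = \frac{1}{4} + 0 = \frac{1}{4}$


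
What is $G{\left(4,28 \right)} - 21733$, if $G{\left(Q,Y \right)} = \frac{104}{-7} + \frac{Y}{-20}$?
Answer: $- \frac{761224}{35} \approx -21749.0$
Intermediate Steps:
$G{\left(Q,Y \right)} = - \frac{104}{7} - \frac{Y}{20}$ ($G{\left(Q,Y \right)} = 104 \left(- \frac{1}{7}\right) + Y \left(- \frac{1}{20}\right) = - \frac{104}{7} - \frac{Y}{20}$)
$G{\left(4,28 \right)} - 21733 = \left(- \frac{104}{7} - \frac{7}{5}\right) - 21733 = - \frac{569}{35} - 21733 = - \frac{761224}{35}$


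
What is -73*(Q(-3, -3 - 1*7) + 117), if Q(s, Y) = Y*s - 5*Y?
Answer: -14381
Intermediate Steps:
Q(s, Y) = -5*Y + Y*s
-73*(Q(-3, -3 - 1*7) + 117) = -73*((-3 - 1*7)*(-5 - 3) + 117) = -73*((-3 - 7)*(-8) + 117) = -73*(-10*(-8) + 117) = -73*(80 + 117) = -73*197 = -14381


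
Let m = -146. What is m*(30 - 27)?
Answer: -438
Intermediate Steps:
m*(30 - 27) = -146*(30 - 27) = -146*3 = -438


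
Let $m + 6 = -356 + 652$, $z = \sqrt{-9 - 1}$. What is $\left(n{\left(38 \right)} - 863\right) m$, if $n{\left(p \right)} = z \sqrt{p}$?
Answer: $-250270 + 580 i \sqrt{95} \approx -2.5027 \cdot 10^{5} + 5653.1 i$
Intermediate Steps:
$z = i \sqrt{10}$ ($z = \sqrt{-10} = i \sqrt{10} \approx 3.1623 i$)
$m = 290$ ($m = -6 + \left(-356 + 652\right) = -6 + 296 = 290$)
$n{\left(p \right)} = i \sqrt{10} \sqrt{p}$
$\left(n{\left(38 \right)} - 863\right) m = \left(i \sqrt{10} \sqrt{38} - 863\right) 290 = \left(2 i \sqrt{95} - 863\right) 290 = \left(-863 + 2 i \sqrt{95}\right) 290 = -250270 + 580 i \sqrt{95}$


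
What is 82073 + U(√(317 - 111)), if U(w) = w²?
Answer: 82279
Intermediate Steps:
82073 + U(√(317 - 111)) = 82073 + (√(317 - 111))² = 82073 + (√206)² = 82073 + 206 = 82279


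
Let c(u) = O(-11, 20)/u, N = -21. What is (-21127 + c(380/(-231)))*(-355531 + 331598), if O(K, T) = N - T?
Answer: 191913677137/380 ≈ 5.0504e+8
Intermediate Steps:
O(K, T) = -21 - T
c(u) = -41/u (c(u) = (-21 - 1*20)/u = (-21 - 20)/u = -41/u)
(-21127 + c(380/(-231)))*(-355531 + 331598) = (-21127 - 41/(380/(-231)))*(-355531 + 331598) = (-21127 - 41/(380*(-1/231)))*(-23933) = (-21127 - 41/(-380/231))*(-23933) = (-21127 - 41*(-231/380))*(-23933) = (-21127 + 9471/380)*(-23933) = -8018789/380*(-23933) = 191913677137/380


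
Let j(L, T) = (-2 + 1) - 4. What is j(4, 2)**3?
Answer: -125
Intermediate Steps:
j(L, T) = -5 (j(L, T) = -1 - 4 = -5)
j(4, 2)**3 = (-5)**3 = -125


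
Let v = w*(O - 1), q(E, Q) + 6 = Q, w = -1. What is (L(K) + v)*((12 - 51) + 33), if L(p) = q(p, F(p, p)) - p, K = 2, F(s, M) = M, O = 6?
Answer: 66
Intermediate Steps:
q(E, Q) = -6 + Q
L(p) = -6 (L(p) = (-6 + p) - p = -6)
v = -5 (v = -(6 - 1) = -1*5 = -5)
(L(K) + v)*((12 - 51) + 33) = (-6 - 5)*((12 - 51) + 33) = -11*(-39 + 33) = -11*(-6) = 66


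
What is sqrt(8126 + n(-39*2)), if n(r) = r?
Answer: 4*sqrt(503) ≈ 89.711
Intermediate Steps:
sqrt(8126 + n(-39*2)) = sqrt(8126 - 39*2) = sqrt(8126 - 78) = sqrt(8048) = 4*sqrt(503)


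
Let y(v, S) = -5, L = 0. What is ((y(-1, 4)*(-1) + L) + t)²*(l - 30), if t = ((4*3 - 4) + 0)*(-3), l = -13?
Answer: -15523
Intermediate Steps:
t = -24 (t = ((12 - 4) + 0)*(-3) = (8 + 0)*(-3) = 8*(-3) = -24)
((y(-1, 4)*(-1) + L) + t)²*(l - 30) = ((-5*(-1) + 0) - 24)²*(-13 - 30) = ((5 + 0) - 24)²*(-43) = (5 - 24)²*(-43) = (-19)²*(-43) = 361*(-43) = -15523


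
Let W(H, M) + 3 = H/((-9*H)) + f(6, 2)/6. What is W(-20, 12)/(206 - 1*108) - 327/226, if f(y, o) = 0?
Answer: -21053/14238 ≈ -1.4786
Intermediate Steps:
W(H, M) = -28/9 (W(H, M) = -3 + (H/((-9*H)) + 0/6) = -3 + (H*(-1/(9*H)) + 0*(⅙)) = -3 + (-⅑ + 0) = -3 - ⅑ = -28/9)
W(-20, 12)/(206 - 1*108) - 327/226 = -28/(9*(206 - 1*108)) - 327/226 = -28/(9*(206 - 108)) - 327*1/226 = -28/9/98 - 327/226 = -28/9*1/98 - 327/226 = -2/63 - 327/226 = -21053/14238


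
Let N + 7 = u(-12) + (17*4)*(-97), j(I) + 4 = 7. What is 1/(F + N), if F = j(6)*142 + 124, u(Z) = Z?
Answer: -1/6065 ≈ -0.00016488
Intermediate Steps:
j(I) = 3 (j(I) = -4 + 7 = 3)
F = 550 (F = 3*142 + 124 = 426 + 124 = 550)
N = -6615 (N = -7 + (-12 + (17*4)*(-97)) = -7 + (-12 + 68*(-97)) = -7 + (-12 - 6596) = -7 - 6608 = -6615)
1/(F + N) = 1/(550 - 6615) = 1/(-6065) = -1/6065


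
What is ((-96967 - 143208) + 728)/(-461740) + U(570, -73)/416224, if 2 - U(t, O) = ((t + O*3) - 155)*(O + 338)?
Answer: 9460217001/24023408720 ≈ 0.39379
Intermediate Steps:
U(t, O) = 2 - (338 + O)*(-155 + t + 3*O) (U(t, O) = 2 - ((t + O*3) - 155)*(O + 338) = 2 - ((t + 3*O) - 155)*(338 + O) = 2 - (-155 + t + 3*O)*(338 + O) = 2 - (338 + O)*(-155 + t + 3*O))
((-96967 - 143208) + 728)/(-461740) + U(570, -73)/416224 = ((-96967 - 143208) + 728)/(-461740) + (52392 - 859*(-73) - 338*570 - 3*(-73)**2 - 1*(-73)*570)/416224 = (-240175 + 728)*(-1/461740) + (52392 + 62707 - 192660 - 3*5329 + 41610)*(1/416224) = -239447*(-1/461740) + (52392 + 62707 - 192660 - 15987 + 41610)*(1/416224) = 239447/461740 - 51938*1/416224 = 239447/461740 - 25969/208112 = 9460217001/24023408720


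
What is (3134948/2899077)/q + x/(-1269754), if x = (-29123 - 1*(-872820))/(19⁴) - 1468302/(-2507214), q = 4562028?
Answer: -32024942094773079468046/6016560057775063923889148613 ≈ -5.3228e-6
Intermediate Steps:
x = 384446585850/54457105949 (x = (-29123 + 872820)/130321 - 1468302*(-1/2507214) = 843697*(1/130321) + 244717/417869 = 843697/130321 + 244717/417869 = 384446585850/54457105949 ≈ 7.0596)
(3134948/2899077)/q + x/(-1269754) = (3134948/2899077)/4562028 + (384446585850/54457105949)/(-1269754) = (3134948*(1/2899077))*(1/4562028) + (384446585850/54457105949)*(-1/1269754) = (3134948/2899077)*(1/4562028) - 192223292925/34573564053583273 = 783737/3306417612039 - 192223292925/34573564053583273 = -32024942094773079468046/6016560057775063923889148613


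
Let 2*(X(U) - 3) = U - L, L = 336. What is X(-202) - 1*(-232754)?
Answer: 232488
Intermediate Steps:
X(U) = -165 + U/2 (X(U) = 3 + (U - 1*336)/2 = 3 + (U - 336)/2 = 3 + (-336 + U)/2 = 3 + (-168 + U/2) = -165 + U/2)
X(-202) - 1*(-232754) = (-165 + (½)*(-202)) - 1*(-232754) = (-165 - 101) + 232754 = -266 + 232754 = 232488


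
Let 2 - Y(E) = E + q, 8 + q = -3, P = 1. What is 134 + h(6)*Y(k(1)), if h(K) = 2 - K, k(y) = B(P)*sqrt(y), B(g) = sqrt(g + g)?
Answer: 82 + 4*sqrt(2) ≈ 87.657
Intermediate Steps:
q = -11 (q = -8 - 3 = -11)
B(g) = sqrt(2)*sqrt(g) (B(g) = sqrt(2*g) = sqrt(2)*sqrt(g))
k(y) = sqrt(2)*sqrt(y) (k(y) = (sqrt(2)*sqrt(1))*sqrt(y) = (sqrt(2)*1)*sqrt(y) = sqrt(2)*sqrt(y))
Y(E) = 13 - E (Y(E) = 2 - (E - 11) = 2 - (-11 + E) = 2 + (11 - E) = 13 - E)
134 + h(6)*Y(k(1)) = 134 + (2 - 1*6)*(13 - sqrt(2)*sqrt(1)) = 134 + (2 - 6)*(13 - sqrt(2)) = 134 - 4*(13 - sqrt(2)) = 134 + (-52 + 4*sqrt(2)) = 82 + 4*sqrt(2)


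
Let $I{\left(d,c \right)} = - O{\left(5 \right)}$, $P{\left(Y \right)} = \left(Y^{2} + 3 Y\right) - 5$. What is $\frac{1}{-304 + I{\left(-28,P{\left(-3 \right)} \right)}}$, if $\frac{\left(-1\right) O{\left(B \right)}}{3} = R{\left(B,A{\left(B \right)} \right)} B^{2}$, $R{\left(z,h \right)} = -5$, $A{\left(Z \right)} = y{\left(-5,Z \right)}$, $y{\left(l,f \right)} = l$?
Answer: $- \frac{1}{679} \approx -0.0014728$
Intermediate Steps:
$A{\left(Z \right)} = -5$
$O{\left(B \right)} = 15 B^{2}$ ($O{\left(B \right)} = - 3 \left(- 5 B^{2}\right) = 15 B^{2}$)
$P{\left(Y \right)} = -5 + Y^{2} + 3 Y$
$I{\left(d,c \right)} = -375$ ($I{\left(d,c \right)} = - 15 \cdot 5^{2} = - 15 \cdot 25 = \left(-1\right) 375 = -375$)
$\frac{1}{-304 + I{\left(-28,P{\left(-3 \right)} \right)}} = \frac{1}{-304 - 375} = \frac{1}{-679} = - \frac{1}{679}$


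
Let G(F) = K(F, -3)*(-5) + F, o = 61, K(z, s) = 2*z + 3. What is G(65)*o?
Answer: -36600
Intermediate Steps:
K(z, s) = 3 + 2*z
G(F) = -15 - 9*F (G(F) = (3 + 2*F)*(-5) + F = (-15 - 10*F) + F = -15 - 9*F)
G(65)*o = (-15 - 9*65)*61 = (-15 - 585)*61 = -600*61 = -36600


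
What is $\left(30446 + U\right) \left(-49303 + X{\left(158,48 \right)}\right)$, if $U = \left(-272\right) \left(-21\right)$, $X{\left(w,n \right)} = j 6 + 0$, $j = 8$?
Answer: $-1780962290$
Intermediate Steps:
$X{\left(w,n \right)} = 48$ ($X{\left(w,n \right)} = 8 \cdot 6 + 0 = 48 + 0 = 48$)
$U = 5712$
$\left(30446 + U\right) \left(-49303 + X{\left(158,48 \right)}\right) = \left(30446 + 5712\right) \left(-49303 + 48\right) = 36158 \left(-49255\right) = -1780962290$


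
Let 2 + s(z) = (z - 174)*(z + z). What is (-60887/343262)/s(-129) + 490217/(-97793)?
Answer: -13154232580205279/2624126222519752 ≈ -5.0128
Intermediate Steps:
s(z) = -2 + 2*z*(-174 + z) (s(z) = -2 + (z - 174)*(z + z) = -2 + (-174 + z)*(2*z) = -2 + 2*z*(-174 + z))
(-60887/343262)/s(-129) + 490217/(-97793) = (-60887/343262)/(-2 - 348*(-129) + 2*(-129)²) + 490217/(-97793) = (-60887*1/343262)/(-2 + 44892 + 2*16641) + 490217*(-1/97793) = -60887/(343262*(-2 + 44892 + 33282)) - 490217/97793 = -60887/343262/78172 - 490217/97793 = -60887/343262*1/78172 - 490217/97793 = -60887/26833477064 - 490217/97793 = -13154232580205279/2624126222519752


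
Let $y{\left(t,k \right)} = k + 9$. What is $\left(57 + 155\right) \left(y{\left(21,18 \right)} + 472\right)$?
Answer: $105788$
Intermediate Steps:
$y{\left(t,k \right)} = 9 + k$
$\left(57 + 155\right) \left(y{\left(21,18 \right)} + 472\right) = \left(57 + 155\right) \left(\left(9 + 18\right) + 472\right) = 212 \left(27 + 472\right) = 212 \cdot 499 = 105788$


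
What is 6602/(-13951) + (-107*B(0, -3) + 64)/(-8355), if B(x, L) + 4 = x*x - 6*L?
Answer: -11717992/38853535 ≈ -0.30159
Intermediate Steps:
B(x, L) = -4 + x² - 6*L (B(x, L) = -4 + (x*x - 6*L) = -4 + (x² - 6*L) = -4 + x² - 6*L)
6602/(-13951) + (-107*B(0, -3) + 64)/(-8355) = 6602/(-13951) + (-107*(-4 + 0² - 6*(-3)) + 64)/(-8355) = 6602*(-1/13951) + (-107*(-4 + 0 + 18) + 64)*(-1/8355) = -6602/13951 + (-107*14 + 64)*(-1/8355) = -6602/13951 + (-1498 + 64)*(-1/8355) = -6602/13951 - 1434*(-1/8355) = -6602/13951 + 478/2785 = -11717992/38853535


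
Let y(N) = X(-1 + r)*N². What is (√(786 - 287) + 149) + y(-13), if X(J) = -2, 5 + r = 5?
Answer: -189 + √499 ≈ -166.66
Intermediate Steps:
r = 0 (r = -5 + 5 = 0)
y(N) = -2*N²
(√(786 - 287) + 149) + y(-13) = (√(786 - 287) + 149) - 2*(-13)² = (√499 + 149) - 2*169 = (149 + √499) - 338 = -189 + √499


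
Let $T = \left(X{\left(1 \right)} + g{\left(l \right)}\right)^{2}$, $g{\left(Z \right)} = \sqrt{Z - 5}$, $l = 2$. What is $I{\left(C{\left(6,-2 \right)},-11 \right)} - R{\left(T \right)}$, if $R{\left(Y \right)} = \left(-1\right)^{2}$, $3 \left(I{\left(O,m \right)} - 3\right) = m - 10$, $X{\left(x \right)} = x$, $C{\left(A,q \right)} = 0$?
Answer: $-5$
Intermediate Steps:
$g{\left(Z \right)} = \sqrt{-5 + Z}$
$I{\left(O,m \right)} = - \frac{1}{3} + \frac{m}{3}$ ($I{\left(O,m \right)} = 3 + \frac{m - 10}{3} = 3 + \frac{-10 + m}{3} = 3 + \left(- \frac{10}{3} + \frac{m}{3}\right) = - \frac{1}{3} + \frac{m}{3}$)
$T = \left(1 + i \sqrt{3}\right)^{2}$ ($T = \left(1 + \sqrt{-5 + 2}\right)^{2} = \left(1 + \sqrt{-3}\right)^{2} = \left(1 + i \sqrt{3}\right)^{2} \approx -2.0 + 3.4641 i$)
$R{\left(Y \right)} = 1$
$I{\left(C{\left(6,-2 \right)},-11 \right)} - R{\left(T \right)} = \left(- \frac{1}{3} + \frac{1}{3} \left(-11\right)\right) - 1 = \left(- \frac{1}{3} - \frac{11}{3}\right) - 1 = -4 - 1 = -5$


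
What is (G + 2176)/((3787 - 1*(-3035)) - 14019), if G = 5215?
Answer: -7391/7197 ≈ -1.0270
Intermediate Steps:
(G + 2176)/((3787 - 1*(-3035)) - 14019) = (5215 + 2176)/((3787 - 1*(-3035)) - 14019) = 7391/((3787 + 3035) - 14019) = 7391/(6822 - 14019) = 7391/(-7197) = 7391*(-1/7197) = -7391/7197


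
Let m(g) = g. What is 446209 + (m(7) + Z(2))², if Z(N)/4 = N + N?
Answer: 446738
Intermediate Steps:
Z(N) = 8*N (Z(N) = 4*(N + N) = 4*(2*N) = 8*N)
446209 + (m(7) + Z(2))² = 446209 + (7 + 8*2)² = 446209 + (7 + 16)² = 446209 + 23² = 446209 + 529 = 446738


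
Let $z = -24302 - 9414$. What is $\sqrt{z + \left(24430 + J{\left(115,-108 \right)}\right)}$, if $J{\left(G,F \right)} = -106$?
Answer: $4 i \sqrt{587} \approx 96.912 i$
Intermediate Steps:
$z = -33716$ ($z = -24302 - 9414 = -33716$)
$\sqrt{z + \left(24430 + J{\left(115,-108 \right)}\right)} = \sqrt{-33716 + \left(24430 - 106\right)} = \sqrt{-33716 + 24324} = \sqrt{-9392} = 4 i \sqrt{587}$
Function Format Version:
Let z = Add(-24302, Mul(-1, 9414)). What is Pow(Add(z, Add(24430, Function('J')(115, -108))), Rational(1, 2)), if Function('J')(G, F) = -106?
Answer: Mul(4, I, Pow(587, Rational(1, 2))) ≈ Mul(96.912, I)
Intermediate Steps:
z = -33716 (z = Add(-24302, -9414) = -33716)
Pow(Add(z, Add(24430, Function('J')(115, -108))), Rational(1, 2)) = Pow(Add(-33716, Add(24430, -106)), Rational(1, 2)) = Pow(Add(-33716, 24324), Rational(1, 2)) = Pow(-9392, Rational(1, 2)) = Mul(4, I, Pow(587, Rational(1, 2)))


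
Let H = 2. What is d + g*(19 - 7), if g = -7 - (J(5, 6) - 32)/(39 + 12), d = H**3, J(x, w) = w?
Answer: -1188/17 ≈ -69.882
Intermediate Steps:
d = 8 (d = 2**3 = 8)
g = -331/51 (g = -7 - (6 - 32)/(39 + 12) = -7 - (-26)/51 = -7 - 1*(-26/51) = -7 + 26/51 = -331/51 ≈ -6.4902)
d + g*(19 - 7) = 8 - 331*(19 - 7)/51 = 8 - 331/51*12 = 8 - 1324/17 = -1188/17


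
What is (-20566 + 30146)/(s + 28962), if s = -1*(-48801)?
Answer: 9580/77763 ≈ 0.12319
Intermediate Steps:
s = 48801
(-20566 + 30146)/(s + 28962) = (-20566 + 30146)/(48801 + 28962) = 9580/77763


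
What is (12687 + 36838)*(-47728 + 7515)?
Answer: -1991548825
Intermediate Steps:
(12687 + 36838)*(-47728 + 7515) = 49525*(-40213) = -1991548825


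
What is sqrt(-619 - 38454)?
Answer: I*sqrt(39073) ≈ 197.67*I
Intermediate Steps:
sqrt(-619 - 38454) = sqrt(-39073) = I*sqrt(39073)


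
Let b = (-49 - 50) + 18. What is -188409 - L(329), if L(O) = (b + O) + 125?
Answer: -188782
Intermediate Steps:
b = -81 (b = -99 + 18 = -81)
L(O) = 44 + O (L(O) = (-81 + O) + 125 = 44 + O)
-188409 - L(329) = -188409 - (44 + 329) = -188409 - 1*373 = -188409 - 373 = -188782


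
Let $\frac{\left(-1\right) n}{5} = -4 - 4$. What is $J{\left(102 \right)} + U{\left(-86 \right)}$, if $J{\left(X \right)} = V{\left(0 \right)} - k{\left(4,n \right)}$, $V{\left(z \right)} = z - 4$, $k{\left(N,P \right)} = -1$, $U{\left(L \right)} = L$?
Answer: $-89$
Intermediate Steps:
$n = 40$ ($n = - 5 \left(-4 - 4\right) = \left(-5\right) \left(-8\right) = 40$)
$V{\left(z \right)} = -4 + z$ ($V{\left(z \right)} = z - 4 = -4 + z$)
$J{\left(X \right)} = -3$ ($J{\left(X \right)} = \left(-4 + 0\right) - -1 = -4 + 1 = -3$)
$J{\left(102 \right)} + U{\left(-86 \right)} = -3 - 86 = -89$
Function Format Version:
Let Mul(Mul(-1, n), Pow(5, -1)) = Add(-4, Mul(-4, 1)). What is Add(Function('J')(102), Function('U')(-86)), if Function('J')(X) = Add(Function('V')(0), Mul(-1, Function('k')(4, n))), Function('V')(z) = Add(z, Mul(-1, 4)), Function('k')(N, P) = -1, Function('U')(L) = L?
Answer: -89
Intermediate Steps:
n = 40 (n = Mul(-5, Add(-4, Mul(-4, 1))) = Mul(-5, Add(-4, -4)) = Mul(-5, -8) = 40)
Function('V')(z) = Add(-4, z) (Function('V')(z) = Add(z, -4) = Add(-4, z))
Function('J')(X) = -3 (Function('J')(X) = Add(Add(-4, 0), Mul(-1, -1)) = Add(-4, 1) = -3)
Add(Function('J')(102), Function('U')(-86)) = Add(-3, -86) = -89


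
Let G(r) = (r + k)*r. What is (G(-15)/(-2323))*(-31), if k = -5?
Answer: 9300/2323 ≈ 4.0034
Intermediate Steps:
G(r) = r*(-5 + r) (G(r) = (r - 5)*r = (-5 + r)*r = r*(-5 + r))
(G(-15)/(-2323))*(-31) = (-15*(-5 - 15)/(-2323))*(-31) = (-15*(-20)*(-1/2323))*(-31) = (300*(-1/2323))*(-31) = -300/2323*(-31) = 9300/2323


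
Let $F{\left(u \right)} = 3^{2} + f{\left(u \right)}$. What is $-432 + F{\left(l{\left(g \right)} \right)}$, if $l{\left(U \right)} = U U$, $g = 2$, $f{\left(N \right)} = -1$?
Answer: $-424$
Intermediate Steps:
$l{\left(U \right)} = U^{2}$
$F{\left(u \right)} = 8$ ($F{\left(u \right)} = 3^{2} - 1 = 9 - 1 = 8$)
$-432 + F{\left(l{\left(g \right)} \right)} = -432 + 8 = -424$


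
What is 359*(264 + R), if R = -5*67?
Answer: -25489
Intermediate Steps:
R = -335
359*(264 + R) = 359*(264 - 335) = 359*(-71) = -25489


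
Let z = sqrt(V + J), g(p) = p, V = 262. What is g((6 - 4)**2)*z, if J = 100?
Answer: 4*sqrt(362) ≈ 76.105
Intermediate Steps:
z = sqrt(362) (z = sqrt(262 + 100) = sqrt(362) ≈ 19.026)
g((6 - 4)**2)*z = (6 - 4)**2*sqrt(362) = 2**2*sqrt(362) = 4*sqrt(362)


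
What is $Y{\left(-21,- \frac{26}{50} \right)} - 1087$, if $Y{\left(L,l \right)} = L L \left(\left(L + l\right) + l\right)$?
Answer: $- \frac{270166}{25} \approx -10807.0$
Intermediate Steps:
$Y{\left(L,l \right)} = L^{2} \left(L + 2 l\right)$
$Y{\left(-21,- \frac{26}{50} \right)} - 1087 = \left(-21\right)^{2} \left(-21 + 2 \left(- \frac{26}{50}\right)\right) - 1087 = 441 \left(-21 + 2 \left(\left(-26\right) \frac{1}{50}\right)\right) - 1087 = 441 \left(-21 + 2 \left(- \frac{13}{25}\right)\right) - 1087 = 441 \left(-21 - \frac{26}{25}\right) - 1087 = 441 \left(- \frac{551}{25}\right) - 1087 = - \frac{242991}{25} - 1087 = - \frac{270166}{25}$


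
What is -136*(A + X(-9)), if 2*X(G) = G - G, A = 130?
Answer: -17680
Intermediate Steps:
X(G) = 0 (X(G) = (G - G)/2 = (1/2)*0 = 0)
-136*(A + X(-9)) = -136*(130 + 0) = -136*130 = -17680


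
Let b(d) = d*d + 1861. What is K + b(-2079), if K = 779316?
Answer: 5103418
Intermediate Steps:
b(d) = 1861 + d**2 (b(d) = d**2 + 1861 = 1861 + d**2)
K + b(-2079) = 779316 + (1861 + (-2079)**2) = 779316 + (1861 + 4322241) = 779316 + 4324102 = 5103418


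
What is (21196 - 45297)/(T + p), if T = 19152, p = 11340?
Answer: -313/396 ≈ -0.79040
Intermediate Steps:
(21196 - 45297)/(T + p) = (21196 - 45297)/(19152 + 11340) = -24101/30492 = -24101*1/30492 = -313/396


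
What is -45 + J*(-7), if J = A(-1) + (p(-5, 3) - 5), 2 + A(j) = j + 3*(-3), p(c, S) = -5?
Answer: 109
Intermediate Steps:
A(j) = -11 + j (A(j) = -2 + (j + 3*(-3)) = -2 + (j - 9) = -2 + (-9 + j) = -11 + j)
J = -22 (J = (-11 - 1) + (-5 - 5) = -12 - 10 = -22)
-45 + J*(-7) = -45 - 22*(-7) = -45 + 154 = 109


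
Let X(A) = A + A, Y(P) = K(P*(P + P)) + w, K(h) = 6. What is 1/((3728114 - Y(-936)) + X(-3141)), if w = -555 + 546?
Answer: 1/3721835 ≈ 2.6868e-7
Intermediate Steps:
w = -9
Y(P) = -3 (Y(P) = 6 - 9 = -3)
X(A) = 2*A
1/((3728114 - Y(-936)) + X(-3141)) = 1/((3728114 - 1*(-3)) + 2*(-3141)) = 1/((3728114 + 3) - 6282) = 1/(3728117 - 6282) = 1/3721835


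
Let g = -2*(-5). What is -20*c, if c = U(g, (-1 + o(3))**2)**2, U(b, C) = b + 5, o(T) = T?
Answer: -4500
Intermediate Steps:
g = 10
U(b, C) = 5 + b
c = 225 (c = (5 + 10)**2 = 15**2 = 225)
-20*c = -20*225 = -4500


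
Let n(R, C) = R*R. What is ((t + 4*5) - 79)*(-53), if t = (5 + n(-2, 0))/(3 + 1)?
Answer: 12031/4 ≈ 3007.8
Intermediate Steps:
n(R, C) = R**2
t = 9/4 (t = (5 + (-2)**2)/(3 + 1) = (5 + 4)/4 = 9*(1/4) = 9/4 ≈ 2.2500)
((t + 4*5) - 79)*(-53) = ((9/4 + 4*5) - 79)*(-53) = ((9/4 + 20) - 79)*(-53) = (89/4 - 79)*(-53) = -227/4*(-53) = 12031/4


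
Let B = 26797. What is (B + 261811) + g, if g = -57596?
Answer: 231012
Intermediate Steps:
(B + 261811) + g = (26797 + 261811) - 57596 = 288608 - 57596 = 231012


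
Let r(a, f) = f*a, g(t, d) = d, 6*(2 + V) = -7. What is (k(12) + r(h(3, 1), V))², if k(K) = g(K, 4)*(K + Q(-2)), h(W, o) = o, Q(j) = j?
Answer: 48841/36 ≈ 1356.7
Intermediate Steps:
V = -19/6 (V = -2 + (⅙)*(-7) = -2 - 7/6 = -19/6 ≈ -3.1667)
r(a, f) = a*f
k(K) = -8 + 4*K (k(K) = 4*(K - 2) = 4*(-2 + K) = -8 + 4*K)
(k(12) + r(h(3, 1), V))² = ((-8 + 4*12) + 1*(-19/6))² = ((-8 + 48) - 19/6)² = (40 - 19/6)² = (221/6)² = 48841/36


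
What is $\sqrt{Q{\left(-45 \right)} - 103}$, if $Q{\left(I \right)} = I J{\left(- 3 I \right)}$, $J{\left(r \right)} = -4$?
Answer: $\sqrt{77} \approx 8.775$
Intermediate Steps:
$Q{\left(I \right)} = - 4 I$ ($Q{\left(I \right)} = I \left(-4\right) = - 4 I$)
$\sqrt{Q{\left(-45 \right)} - 103} = \sqrt{\left(-4\right) \left(-45\right) - 103} = \sqrt{180 - 103} = \sqrt{77}$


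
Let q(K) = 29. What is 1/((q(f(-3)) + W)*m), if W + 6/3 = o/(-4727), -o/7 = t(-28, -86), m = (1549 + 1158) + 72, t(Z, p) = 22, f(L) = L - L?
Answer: 4727/355108957 ≈ 1.3311e-5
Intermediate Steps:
f(L) = 0
m = 2779 (m = 2707 + 72 = 2779)
o = -154 (o = -7*22 = -154)
W = -9300/4727 (W = -2 - 154/(-4727) = -2 - 154*(-1/4727) = -2 + 154/4727 = -9300/4727 ≈ -1.9674)
1/((q(f(-3)) + W)*m) = 1/((29 - 9300/4727)*2779) = (1/2779)/(127783/4727) = (4727/127783)*(1/2779) = 4727/355108957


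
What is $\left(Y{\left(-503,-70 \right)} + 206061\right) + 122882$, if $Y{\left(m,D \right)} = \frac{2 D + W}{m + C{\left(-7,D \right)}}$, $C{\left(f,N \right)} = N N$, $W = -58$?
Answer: $\frac{1446362173}{4397} \approx 3.2894 \cdot 10^{5}$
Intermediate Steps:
$C{\left(f,N \right)} = N^{2}$
$Y{\left(m,D \right)} = \frac{-58 + 2 D}{m + D^{2}}$ ($Y{\left(m,D \right)} = \frac{2 D - 58}{m + D^{2}} = \frac{-58 + 2 D}{m + D^{2}}$)
$\left(Y{\left(-503,-70 \right)} + 206061\right) + 122882 = \left(\frac{2 \left(-29 - 70\right)}{-503 + \left(-70\right)^{2}} + 206061\right) + 122882 = \left(2 \frac{1}{-503 + 4900} \left(-99\right) + 206061\right) + 122882 = \left(2 \cdot \frac{1}{4397} \left(-99\right) + 206061\right) + 122882 = \left(- \frac{198}{4397} + 206061\right) + 122882 = \frac{906050019}{4397} + 122882 = \frac{1446362173}{4397}$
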